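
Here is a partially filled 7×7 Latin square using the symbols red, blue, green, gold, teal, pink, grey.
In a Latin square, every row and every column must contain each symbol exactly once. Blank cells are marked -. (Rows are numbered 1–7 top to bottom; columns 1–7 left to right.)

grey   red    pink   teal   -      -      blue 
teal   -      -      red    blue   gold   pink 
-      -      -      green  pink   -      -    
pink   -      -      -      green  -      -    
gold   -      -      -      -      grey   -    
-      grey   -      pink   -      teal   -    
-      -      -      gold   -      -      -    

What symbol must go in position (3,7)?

Row 1, column 5: row 1 has {red, blue, teal, pink, grey} and column 5 has {blue, green, pink}, leaving only gold.
Row 1, column 6: row 1 has {red, blue, gold, teal, pink, grey} and column 6 has {gold, teal, grey}, leaving only green.
Row 2, column 2: row 2 has {red, blue, gold, teal, pink} and column 2 has {red, grey}, leaving only green.
Row 2, column 3: row 2 has {red, blue, green, gold, teal, pink} and column 3 has {pink}, leaving only grey.
Row 5, column 4: row 5 has {gold, grey} and column 4 has {red, green, gold, teal, pink}, leaving only blue.
Row 4, column 4: row 4 has {green, pink} and column 4 has {red, blue, green, gold, teal, pink}, leaving only grey.
Row 6, column 5: row 6 has {teal, pink, grey} and column 5 has {blue, green, gold, pink}, leaving only red.
Row 5, column 5: row 5 has {blue, gold, grey} and column 5 has {red, blue, green, gold, pink}, leaving only teal.
Row 5, column 2: row 5 has {blue, gold, teal, grey} and column 2 has {red, green, grey}, leaving only pink.
Row 7, column 5: row 7 has {gold} and column 5 has {red, blue, green, gold, teal, pink}, leaving only grey.
Row 3, column 7 is narrowed to {red, gold, teal, grey}.
If it were red, then row 3, column 6 would be left with no valid symbol.
If it were gold, then row 7, column 7 would be left with no valid symbol.
If it were teal, propagating the remaining blanks reaches a contradiction.
So row 3, column 7 must be grey.

grey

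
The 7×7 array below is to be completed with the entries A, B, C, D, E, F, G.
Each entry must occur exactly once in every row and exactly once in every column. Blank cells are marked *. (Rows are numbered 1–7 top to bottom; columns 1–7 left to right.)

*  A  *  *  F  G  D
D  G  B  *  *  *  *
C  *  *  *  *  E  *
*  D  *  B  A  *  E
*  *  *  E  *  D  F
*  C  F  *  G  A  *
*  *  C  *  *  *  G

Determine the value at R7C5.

D

Row 1, column 3: row 1 has {A, D, F, G} and column 3 has {B, C, F}, leaving only E.
Row 1, column 1: row 1 has {A, D, E, F, G} and column 1 has {C, D}, leaving only B.
Row 1, column 4: row 1 has {A, B, D, E, F, G} and column 4 has {B, E}, leaving only C.
Row 4, column 3: row 4 has {A, B, D, E} and column 3 has {B, C, E, F}, leaving only G.
Row 4, column 1: row 4 has {A, B, D, E, G} and column 1 has {B, C, D}, leaving only F.
Row 4, column 6: row 4 has {A, B, D, E, F, G} and column 6 has {A, D, E, G}, leaving only C.
Row 2, column 6: row 2 has {B, D, G} and column 6 has {A, C, D, E, G}, leaving only F.
Row 2, column 4: row 2 has {B, D, F, G} and column 4 has {B, C, E}, leaving only A.
Row 2, column 7: row 2 has {A, B, D, F, G} and column 7 has {D, E, F, G}, leaving only C.
Row 2, column 5: row 2 has {A, B, C, D, F, G} and column 5 has {A, F, G}, leaving only E.
Row 5, column 2: row 5 has {D, E, F} and column 2 has {A, C, D, G}, leaving only B.
Row 3, column 2: row 3 has {C, E} and column 2 has {A, B, C, D, G}, leaving only F.
Row 5, column 3: row 5 has {B, D, E, F} and column 3 has {B, C, E, F, G}, leaving only A.
Row 3, column 3: row 3 has {C, E, F} and column 3 has {A, B, C, E, F, G}, leaving only D.
Row 3, column 4: row 3 has {C, D, E, F} and column 4 has {A, B, C, E}, leaving only G.
Row 3, column 5: row 3 has {C, D, E, F, G} and column 5 has {A, E, F, G}, leaving only B.
Row 7 already has {C, G} and column 5 already has {A, B, E, F, G}, so row 7, column 5 must be D.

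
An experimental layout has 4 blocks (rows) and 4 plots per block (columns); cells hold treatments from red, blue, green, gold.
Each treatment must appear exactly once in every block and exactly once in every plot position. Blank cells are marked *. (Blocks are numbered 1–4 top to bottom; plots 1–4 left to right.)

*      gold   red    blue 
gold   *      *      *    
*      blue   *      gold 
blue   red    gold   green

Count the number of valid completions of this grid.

1

Block 1, plot 1: eliminating its block and plot leaves {green}.
Block 2, plot 2: eliminating its block and plot leaves {green}.
Block 2, plot 3: eliminating its block and plot leaves {blue, green}.
Block 2, plot 4: eliminating its block and plot leaves {red}.
Block 3, plot 1: eliminating its block and plot leaves {red, green}.
Block 3, plot 3: eliminating its block and plot leaves {green}.
Only one assignment across all blanks avoids any block or plot repeat, giving 1 completion.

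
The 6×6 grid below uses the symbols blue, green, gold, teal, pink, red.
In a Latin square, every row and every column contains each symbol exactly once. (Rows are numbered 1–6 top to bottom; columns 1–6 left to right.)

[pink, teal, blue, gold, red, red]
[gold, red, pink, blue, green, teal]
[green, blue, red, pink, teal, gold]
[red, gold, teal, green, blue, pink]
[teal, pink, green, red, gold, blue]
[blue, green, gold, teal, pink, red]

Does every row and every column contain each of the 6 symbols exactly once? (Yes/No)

Row 1 contains red twice (at columns 5 and 6), so it is not a permutation.

No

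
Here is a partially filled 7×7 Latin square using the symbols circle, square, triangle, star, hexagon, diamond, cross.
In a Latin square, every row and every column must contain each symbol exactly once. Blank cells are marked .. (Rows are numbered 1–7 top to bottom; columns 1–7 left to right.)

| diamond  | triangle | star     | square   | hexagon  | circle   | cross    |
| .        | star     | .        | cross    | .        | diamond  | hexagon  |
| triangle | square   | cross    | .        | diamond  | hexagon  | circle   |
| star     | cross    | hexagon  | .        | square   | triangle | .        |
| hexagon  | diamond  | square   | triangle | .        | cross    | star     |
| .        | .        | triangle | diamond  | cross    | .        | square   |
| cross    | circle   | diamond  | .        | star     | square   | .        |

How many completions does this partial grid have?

1

Row 2, column 1: eliminating its row and column leaves {circle, square}.
Row 2, column 3: eliminating its row and column leaves {circle}.
Row 2, column 5: eliminating its row and column leaves {circle, triangle}.
Row 3, column 4: eliminating its row and column leaves {star}.
Row 4, column 4: eliminating its row and column leaves {circle}.
Row 4, column 7: eliminating its row and column leaves {diamond}.
Row 5, column 5: eliminating its row and column leaves {circle}.
Row 6, column 1: eliminating its row and column leaves {circle}.
Row 6, column 2: eliminating its row and column leaves {hexagon}.
Row 6, column 6: eliminating its row and column leaves {star}.
Row 7, column 4: eliminating its row and column leaves {hexagon}.
Row 7, column 7: eliminating its row and column leaves {triangle}.
Only one assignment across all blanks avoids any row or column repeat, giving 1 completion.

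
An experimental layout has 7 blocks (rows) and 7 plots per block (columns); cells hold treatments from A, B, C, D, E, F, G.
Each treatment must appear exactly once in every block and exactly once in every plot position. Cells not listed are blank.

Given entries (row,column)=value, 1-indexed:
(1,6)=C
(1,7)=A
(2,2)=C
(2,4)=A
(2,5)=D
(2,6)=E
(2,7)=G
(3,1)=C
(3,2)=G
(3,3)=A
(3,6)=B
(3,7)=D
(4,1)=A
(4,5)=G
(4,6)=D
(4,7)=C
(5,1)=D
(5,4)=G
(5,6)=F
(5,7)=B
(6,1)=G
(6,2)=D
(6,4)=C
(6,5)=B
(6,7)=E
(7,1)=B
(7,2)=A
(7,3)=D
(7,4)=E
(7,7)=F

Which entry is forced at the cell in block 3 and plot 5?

Block 2, plot 1: block 2 has {A, C, D, E, G} and plot 1 has {A, B, C, D, G}, leaving only F.
Block 1, plot 1: block 1 has {A, C} and plot 1 has {A, B, C, D, F, G}, leaving only E.
Block 1, plot 5: block 1 has {A, C, E} and plot 5 has {B, D, G}, leaving only F.
Block 3 already has {A, B, C, D, G} and plot 5 already has {B, D, F, G}, so block 3, plot 5 must be E.

E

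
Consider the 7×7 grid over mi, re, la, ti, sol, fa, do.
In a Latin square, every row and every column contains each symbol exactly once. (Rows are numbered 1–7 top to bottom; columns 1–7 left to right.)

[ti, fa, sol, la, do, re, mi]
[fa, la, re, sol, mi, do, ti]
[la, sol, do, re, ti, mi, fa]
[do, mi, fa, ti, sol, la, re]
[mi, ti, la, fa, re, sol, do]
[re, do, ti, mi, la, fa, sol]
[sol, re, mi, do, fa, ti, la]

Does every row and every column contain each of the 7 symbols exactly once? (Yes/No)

Each row is a permutation of the 7 symbols, and so is each column.

Yes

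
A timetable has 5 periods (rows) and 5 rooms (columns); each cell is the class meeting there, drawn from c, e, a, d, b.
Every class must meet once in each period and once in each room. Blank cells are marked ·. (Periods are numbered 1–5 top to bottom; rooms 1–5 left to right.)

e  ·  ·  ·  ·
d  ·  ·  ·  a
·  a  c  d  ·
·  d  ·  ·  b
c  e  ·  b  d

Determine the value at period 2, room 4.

Period 1, room 5: period 1 has {e} and room 5 has {a, d, b}, leaving only c.
Period 1, room 2: period 1 has {c, e} and room 2 has {e, a, d}, leaving only b.
Period 1, room 4: period 1 has {c, e, b} and room 4 has {d, b}, leaving only a.
Period 1, room 3: period 1 has {c, e, a, b} and room 3 has {c}, leaving only d.
Period 2, room 2: period 2 has {a, d} and room 2 has {e, a, d, b}, leaving only c.
Period 2 already has {c, a, d} and room 4 already has {a, d, b}, so period 2, room 4 must be e.

e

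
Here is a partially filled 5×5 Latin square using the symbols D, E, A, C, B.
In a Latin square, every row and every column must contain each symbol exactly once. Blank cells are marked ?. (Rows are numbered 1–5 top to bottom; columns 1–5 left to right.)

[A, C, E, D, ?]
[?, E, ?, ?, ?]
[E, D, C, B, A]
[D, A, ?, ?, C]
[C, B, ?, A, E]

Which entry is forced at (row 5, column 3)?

D

Row 5 already has {E, A, C, B} and column 3 already has {E, C}, so row 5, column 3 must be D.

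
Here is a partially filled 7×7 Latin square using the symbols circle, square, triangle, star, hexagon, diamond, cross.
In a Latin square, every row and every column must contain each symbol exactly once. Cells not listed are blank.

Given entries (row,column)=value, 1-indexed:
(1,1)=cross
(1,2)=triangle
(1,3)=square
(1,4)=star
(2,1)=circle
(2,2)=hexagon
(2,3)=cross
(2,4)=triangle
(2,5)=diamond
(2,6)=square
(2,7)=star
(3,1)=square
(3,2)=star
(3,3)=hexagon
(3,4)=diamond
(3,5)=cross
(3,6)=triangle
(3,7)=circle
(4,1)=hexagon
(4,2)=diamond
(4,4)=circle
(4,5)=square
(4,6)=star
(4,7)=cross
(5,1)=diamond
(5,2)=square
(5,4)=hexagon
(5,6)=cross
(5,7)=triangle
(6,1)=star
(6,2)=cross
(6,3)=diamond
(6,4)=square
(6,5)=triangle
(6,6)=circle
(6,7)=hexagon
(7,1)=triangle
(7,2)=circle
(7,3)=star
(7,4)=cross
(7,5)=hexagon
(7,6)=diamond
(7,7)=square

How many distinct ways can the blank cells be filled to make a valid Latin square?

Row 1, column 5: eliminating its row and column leaves {circle}.
Row 1, column 6: eliminating its row and column leaves {hexagon}.
Row 1, column 7: eliminating its row and column leaves {diamond}.
Row 4, column 3: eliminating its row and column leaves {triangle}.
Row 5, column 3: eliminating its row and column leaves {circle}.
Row 5, column 5: eliminating its row and column leaves {circle, star}.
Only one assignment across all blanks avoids any row or column repeat, giving 1 completion.

1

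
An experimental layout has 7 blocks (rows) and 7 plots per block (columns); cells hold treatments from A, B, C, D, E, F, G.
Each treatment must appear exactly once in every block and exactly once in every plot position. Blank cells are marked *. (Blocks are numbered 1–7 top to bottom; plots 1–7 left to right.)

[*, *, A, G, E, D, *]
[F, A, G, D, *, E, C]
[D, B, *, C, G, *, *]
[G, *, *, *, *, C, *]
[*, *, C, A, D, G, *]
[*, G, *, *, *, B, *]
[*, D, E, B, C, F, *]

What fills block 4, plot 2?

E

Block 2, plot 5: block 2 has {A, C, D, E, F, G} and plot 5 has {C, D, E, G}, leaving only B.
Block 3, plot 3: block 3 has {B, C, D, G} and plot 3 has {A, C, E, G}, leaving only F.
Block 3, plot 6: block 3 has {B, C, D, F, G} and plot 6 has {B, C, D, E, F, G}, leaving only A.
Block 3, plot 7: block 3 has {A, B, C, D, F, G} and plot 7 has {C}, leaving only E.
Block 6, plot 3: block 6 has {B, G} and plot 3 has {A, C, E, F, G}, leaving only D.
Block 4, plot 3: block 4 has {C, G} and plot 3 has {A, C, D, E, F, G}, leaving only B.
Block 7, plot 1: block 7 has {B, C, D, E, F} and plot 1 has {D, F, G}, leaving only A.
Block 7, plot 7: block 7 has {A, B, C, D, E, F} and plot 7 has {C, E}, leaving only G.
Block 4, plot 2 is narrowed to {E, F}.
If it were F, then block 5, plot 2 would be left with no valid symbol.
So block 4, plot 2 must be E.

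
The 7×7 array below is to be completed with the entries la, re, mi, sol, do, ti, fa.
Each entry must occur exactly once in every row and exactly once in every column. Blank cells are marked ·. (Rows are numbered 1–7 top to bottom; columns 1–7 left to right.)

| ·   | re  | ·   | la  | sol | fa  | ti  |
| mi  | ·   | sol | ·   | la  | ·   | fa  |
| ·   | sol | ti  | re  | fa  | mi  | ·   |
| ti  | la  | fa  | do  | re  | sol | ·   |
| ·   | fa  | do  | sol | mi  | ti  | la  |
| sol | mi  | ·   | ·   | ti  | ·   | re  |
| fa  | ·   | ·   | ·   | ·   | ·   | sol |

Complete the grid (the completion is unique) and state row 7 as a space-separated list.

fa ti re mi do la sol

Row 7, column 5: row 7 has {sol, fa} and column 5 has {la, re, mi, sol, ti, fa}, leaving only do.
Row 7, column 2: row 7 has {sol, do, fa} and column 2 has {la, re, mi, sol, fa}, leaving only ti.
Row 7, column 4: row 7 has {sol, do, ti, fa} and column 4 has {la, re, sol, do}, leaving only mi.
Row 1, column 1: row 1 has {la, re, sol, ti, fa} and column 1 has {mi, sol, ti, fa}, leaving only do.
Row 1, column 3: row 1 has {la, re, sol, do, ti, fa} and column 3 has {sol, do, ti, fa}, leaving only mi.
Row 2, column 2: row 2 has {la, mi, sol, fa} and column 2 has {la, re, mi, sol, ti, fa}, leaving only do.
Row 2, column 4: row 2 has {la, mi, sol, do, fa} and column 4 has {la, re, mi, sol, do}, leaving only ti.
Row 2, column 6: row 2 has {la, mi, sol, do, ti, fa} and column 6 has {mi, sol, ti, fa}, leaving only re.
Row 7, column 6: row 7 has {mi, sol, do, ti, fa} and column 6 has {re, mi, sol, ti, fa}, leaving only la.
Row 7, column 3: row 7 has {la, mi, sol, do, ti, fa} and column 3 has {mi, sol, do, ti, fa}, leaving only re.
So row 7 reads: fa ti re mi do la sol.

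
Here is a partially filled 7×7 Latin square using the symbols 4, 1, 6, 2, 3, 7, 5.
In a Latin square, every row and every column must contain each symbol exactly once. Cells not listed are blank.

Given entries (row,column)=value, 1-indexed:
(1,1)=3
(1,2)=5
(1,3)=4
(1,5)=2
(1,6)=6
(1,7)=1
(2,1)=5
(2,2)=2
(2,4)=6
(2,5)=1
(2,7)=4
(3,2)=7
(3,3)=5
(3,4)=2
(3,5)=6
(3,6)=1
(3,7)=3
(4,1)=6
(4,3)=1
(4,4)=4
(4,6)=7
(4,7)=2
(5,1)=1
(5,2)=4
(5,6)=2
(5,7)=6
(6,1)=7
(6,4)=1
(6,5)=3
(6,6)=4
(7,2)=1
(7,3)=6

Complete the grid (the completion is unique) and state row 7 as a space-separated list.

Row 1, column 4: row 1 has {4, 1, 6, 2, 3, 5} and column 4 has {4, 1, 6, 2}, leaving only 7.
Row 2, column 6: row 2 has {4, 1, 6, 2, 5} and column 6 has {4, 1, 6, 2, 7}, leaving only 3.
Row 7, column 6: row 7 has {1, 6} and column 6 has {4, 1, 6, 2, 3, 7}, leaving only 5.
Row 7, column 4: row 7 has {1, 6, 5} and column 4 has {4, 1, 6, 2, 7}, leaving only 3.
Row 7, column 7: row 7 has {1, 6, 3, 5} and column 7 has {4, 1, 6, 2, 3}, leaving only 7.
Row 7, column 5: row 7 has {1, 6, 3, 7, 5} and column 5 has {1, 6, 2, 3}, leaving only 4.
Row 7, column 1: row 7 has {4, 1, 6, 3, 7, 5} and column 1 has {1, 6, 3, 7, 5}, leaving only 2.
So row 7 reads: 2 1 6 3 4 5 7.

2 1 6 3 4 5 7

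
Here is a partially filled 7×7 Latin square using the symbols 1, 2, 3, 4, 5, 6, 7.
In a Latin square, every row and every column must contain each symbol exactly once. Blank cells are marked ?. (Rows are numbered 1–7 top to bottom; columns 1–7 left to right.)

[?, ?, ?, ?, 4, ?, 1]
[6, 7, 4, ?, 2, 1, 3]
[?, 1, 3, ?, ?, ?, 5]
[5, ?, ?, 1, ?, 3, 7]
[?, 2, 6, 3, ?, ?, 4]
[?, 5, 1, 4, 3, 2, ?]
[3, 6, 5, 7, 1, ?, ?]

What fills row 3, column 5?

Row 1, column 2: row 1 has {1, 4} and column 2 has {1, 2, 5, 6, 7}, leaving only 3.
Row 2, column 4: row 2 has {1, 2, 3, 4, 6, 7} and column 4 has {1, 3, 4, 7}, leaving only 5.
Row 4, column 2: row 4 has {1, 3, 5, 7} and column 2 has {1, 2, 3, 5, 6, 7}, leaving only 4.
Row 4, column 3: row 4 has {1, 3, 4, 5, 7} and column 3 has {1, 3, 4, 5, 6}, leaving only 2.
Row 1, column 3: row 1 has {1, 3, 4} and column 3 has {1, 2, 3, 4, 5, 6}, leaving only 7.
Row 1, column 1: row 1 has {1, 3, 4, 7} and column 1 has {3, 5, 6}, leaving only 2.
Row 1, column 4: row 1 has {1, 2, 3, 4, 7} and column 4 has {1, 3, 4, 5, 7}, leaving only 6.
Row 1, column 6: row 1 has {1, 2, 3, 4, 6, 7} and column 6 has {1, 2, 3}, leaving only 5.
Row 3, column 4: row 3 has {1, 3, 5} and column 4 has {1, 3, 4, 5, 6, 7}, leaving only 2.
Row 4, column 5: row 4 has {1, 2, 3, 4, 5, 7} and column 5 has {1, 2, 3, 4}, leaving only 6.
Row 3 already has {1, 2, 3, 5} and column 5 already has {1, 2, 3, 4, 6}, so row 3, column 5 must be 7.

7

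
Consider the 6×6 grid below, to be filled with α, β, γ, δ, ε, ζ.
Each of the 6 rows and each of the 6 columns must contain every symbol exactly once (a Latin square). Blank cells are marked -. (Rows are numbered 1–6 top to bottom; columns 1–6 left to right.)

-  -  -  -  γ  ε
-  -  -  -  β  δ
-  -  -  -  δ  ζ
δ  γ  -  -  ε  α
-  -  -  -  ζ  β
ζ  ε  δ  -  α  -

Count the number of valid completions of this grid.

24

Row 1, column 1: eliminating its row and column leaves {α, β}.
Row 1, column 2: eliminating its row and column leaves {α, β, δ, ζ}.
Row 1, column 3: eliminating its row and column leaves {α, β, ζ}.
Row 1, column 4: eliminating its row and column leaves {α, β, δ, ζ}.
Row 2, column 1: eliminating its row and column leaves {α, γ, ε}.
Row 2, column 2: eliminating its row and column leaves {α, ζ}.
Row 2, column 3: eliminating its row and column leaves {α, γ, ε, ζ}.
Row 2, column 4: eliminating its row and column leaves {α, γ, ε, ζ}.
Row 3, column 1: eliminating its row and column leaves {α, β, γ, ε}.
Row 3, column 2: eliminating its row and column leaves {α, β}.
Row 3, column 3: eliminating its row and column leaves {α, β, γ, ε}.
Row 3, column 4: eliminating its row and column leaves {α, β, γ, ε}.
Row 4, column 3: eliminating its row and column leaves {β, ζ}.
Row 4, column 4: eliminating its row and column leaves {β, ζ}.
Row 5, column 1: eliminating its row and column leaves {α, γ, ε}.
Row 5, column 2: eliminating its row and column leaves {α, δ}.
Row 5, column 3: eliminating its row and column leaves {α, γ, ε}.
Row 5, column 4: eliminating its row and column leaves {α, γ, δ, ε}.
Row 6, column 4: eliminating its row and column leaves {β, γ}.
Row 6, column 6: eliminating its row and column leaves {γ}.
Enumerating the assignments across these blanks that avoid any row or column repeat gives 24 completions.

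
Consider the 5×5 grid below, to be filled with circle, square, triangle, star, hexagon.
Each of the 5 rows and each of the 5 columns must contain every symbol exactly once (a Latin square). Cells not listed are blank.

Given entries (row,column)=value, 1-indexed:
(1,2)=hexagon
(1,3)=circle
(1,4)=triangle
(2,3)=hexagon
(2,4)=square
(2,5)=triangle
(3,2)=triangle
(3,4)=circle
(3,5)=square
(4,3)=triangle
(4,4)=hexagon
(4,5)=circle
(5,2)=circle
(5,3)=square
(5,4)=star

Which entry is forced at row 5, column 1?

Row 1, column 5: row 1 has {circle, triangle, hexagon} and column 5 has {circle, square, triangle}, leaving only star.
Row 1, column 1: row 1 has {circle, triangle, star, hexagon} and column 1 has {}, leaving only square.
Row 2, column 2: row 2 has {square, triangle, hexagon} and column 2 has {circle, triangle, hexagon}, leaving only star.
Row 2, column 1: row 2 has {square, triangle, star, hexagon} and column 1 has {square}, leaving only circle.
Row 3, column 3: row 3 has {circle, square, triangle} and column 3 has {circle, square, triangle, hexagon}, leaving only star.
Row 3, column 1: row 3 has {circle, square, triangle, star} and column 1 has {circle, square}, leaving only hexagon.
Row 5 already has {circle, square, star} and column 1 already has {circle, square, hexagon}, so row 5, column 1 must be triangle.

triangle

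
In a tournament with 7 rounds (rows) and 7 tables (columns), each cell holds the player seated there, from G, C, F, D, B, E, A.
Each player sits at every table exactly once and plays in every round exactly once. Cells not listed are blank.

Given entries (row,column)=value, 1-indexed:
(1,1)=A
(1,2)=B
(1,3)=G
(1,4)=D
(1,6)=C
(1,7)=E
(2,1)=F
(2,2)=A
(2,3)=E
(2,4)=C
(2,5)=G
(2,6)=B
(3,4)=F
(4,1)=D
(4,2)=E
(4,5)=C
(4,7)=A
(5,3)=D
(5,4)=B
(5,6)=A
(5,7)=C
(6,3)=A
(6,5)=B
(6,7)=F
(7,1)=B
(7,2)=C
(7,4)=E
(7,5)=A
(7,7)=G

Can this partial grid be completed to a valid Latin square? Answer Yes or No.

No

Round 1, table 5: round 1 has {G, C, D, B, E, A} and table 5 has {G, C, B, A}, so it must be F.
Round 2, table 7: round 2 has {G, C, F, B, E, A} and table 7 has {G, C, F, E, A}, so it must be D.
Round 3, table 7: round 3 has {F} and table 7 has {G, C, F, D, E, A}, so it must be B.
Round 3, table 3: round 3 has {F, B} and table 3 has {G, D, E, A}, so it must be C.
Round 4, table 4: round 4 has {C, D, E, A} and table 4 has {C, F, D, B, E}, so it must be G.
Now round 6, table 4: round 6 together with table 4 already contain {G, C, F, D, B, E, A} — every symbol — so nothing can go there. The grid has no valid completion.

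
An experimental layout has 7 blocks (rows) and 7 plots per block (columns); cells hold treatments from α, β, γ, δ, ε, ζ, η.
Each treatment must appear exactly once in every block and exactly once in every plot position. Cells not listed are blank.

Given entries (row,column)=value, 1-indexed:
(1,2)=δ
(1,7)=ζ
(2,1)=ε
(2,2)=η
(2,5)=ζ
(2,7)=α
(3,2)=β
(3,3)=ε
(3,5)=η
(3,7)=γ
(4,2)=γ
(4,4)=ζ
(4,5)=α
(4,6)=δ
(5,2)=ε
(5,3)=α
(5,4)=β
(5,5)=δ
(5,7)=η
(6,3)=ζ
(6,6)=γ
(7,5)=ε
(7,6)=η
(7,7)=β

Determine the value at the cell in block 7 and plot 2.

ζ

Block 2, plot 6: block 2 has {α, ε, ζ, η} and plot 6 has {γ, δ, η}, leaving only β.
Block 4, plot 7: block 4 has {α, γ, δ, ζ} and plot 7 has {α, β, γ, ζ, η}, leaving only ε.
Block 5, plot 6: block 5 has {α, β, δ, ε, η} and plot 6 has {β, γ, δ, η}, leaving only ζ.
Block 3, plot 6: block 3 has {β, γ, ε, η} and plot 6 has {β, γ, δ, ζ, η}, leaving only α.
Block 1, plot 6: block 1 has {δ, ζ} and plot 6 has {α, β, γ, δ, ζ, η}, leaving only ε.
Block 3, plot 4: block 3 has {α, β, γ, ε, η} and plot 4 has {β, ζ}, leaving only δ.
Block 2, plot 4: block 2 has {α, β, ε, ζ, η} and plot 4 has {β, δ, ζ}, leaving only γ.
Block 2, plot 3: block 2 has {α, β, γ, ε, ζ, η} and plot 3 has {α, ε, ζ}, leaving only δ.
Block 3, plot 1: block 3 has {α, β, γ, δ, ε, η} and plot 1 has {ε}, leaving only ζ.
Block 5, plot 1: block 5 has {α, β, δ, ε, ζ, η} and plot 1 has {ε, ζ}, leaving only γ.
Block 6, plot 2: block 6 has {γ, ζ} and plot 2 has {β, γ, δ, ε, η}, leaving only α.
Block 7 already has {β, ε, η} and plot 2 already has {α, β, γ, δ, ε, η}, so block 7, plot 2 must be ζ.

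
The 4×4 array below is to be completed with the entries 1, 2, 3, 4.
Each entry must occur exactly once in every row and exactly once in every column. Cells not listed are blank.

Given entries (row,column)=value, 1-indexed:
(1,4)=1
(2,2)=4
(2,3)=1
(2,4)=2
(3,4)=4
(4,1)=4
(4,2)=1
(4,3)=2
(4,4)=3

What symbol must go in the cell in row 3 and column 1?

Row 2, column 1: row 2 has {1, 2, 4} and column 1 has {4}, leaving only 3.
Row 1, column 1: row 1 has {1} and column 1 has {3, 4}, leaving only 2.
Row 3 already has {4} and column 1 already has {2, 3, 4}, so row 3, column 1 must be 1.

1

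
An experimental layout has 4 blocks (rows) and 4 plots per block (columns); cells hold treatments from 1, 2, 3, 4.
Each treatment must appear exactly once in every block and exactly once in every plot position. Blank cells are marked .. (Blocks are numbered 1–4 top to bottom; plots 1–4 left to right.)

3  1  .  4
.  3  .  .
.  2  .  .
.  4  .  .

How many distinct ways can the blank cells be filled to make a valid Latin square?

Block 1, plot 3: eliminating its block and plot leaves {2}.
Block 2, plot 1: eliminating its block and plot leaves {1, 2, 4}.
Block 2, plot 3: eliminating its block and plot leaves {1, 2, 4}.
Block 2, plot 4: eliminating its block and plot leaves {1, 2}.
Block 3, plot 1: eliminating its block and plot leaves {1, 4}.
Block 3, plot 3: eliminating its block and plot leaves {1, 3, 4}.
Block 3, plot 4: eliminating its block and plot leaves {1, 3}.
Block 4, plot 1: eliminating its block and plot leaves {1, 2}.
Block 4, plot 3: eliminating its block and plot leaves {1, 2, 3}.
Block 4, plot 4: eliminating its block and plot leaves {1, 2, 3}.
Enumerating the assignments across these blanks that avoid any block or plot repeat gives 4 completions.

4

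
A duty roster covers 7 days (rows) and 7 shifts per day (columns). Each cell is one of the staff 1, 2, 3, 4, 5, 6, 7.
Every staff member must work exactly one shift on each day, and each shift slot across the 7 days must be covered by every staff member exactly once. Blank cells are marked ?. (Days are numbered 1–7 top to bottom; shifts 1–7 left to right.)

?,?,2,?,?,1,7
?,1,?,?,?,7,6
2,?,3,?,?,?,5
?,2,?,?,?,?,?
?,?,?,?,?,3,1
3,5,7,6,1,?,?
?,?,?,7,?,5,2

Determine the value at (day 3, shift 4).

1

Day 6, shift 7: day 6 has {1, 3, 5, 6, 7} and shift 7 has {1, 2, 5, 6, 7}, leaving only 4.
Day 4, shift 7: day 4 has {2} and shift 7 has {1, 2, 4, 5, 6, 7}, leaving only 3.
Day 6, shift 6: day 6 has {1, 3, 4, 5, 6, 7} and shift 6 has {1, 3, 5, 7}, leaving only 2.
Day 3, shift 4 is narrowed to {1, 4}.
If it were 4, then day 3, shift 5 would be left with no valid symbol.
So day 3, shift 4 must be 1.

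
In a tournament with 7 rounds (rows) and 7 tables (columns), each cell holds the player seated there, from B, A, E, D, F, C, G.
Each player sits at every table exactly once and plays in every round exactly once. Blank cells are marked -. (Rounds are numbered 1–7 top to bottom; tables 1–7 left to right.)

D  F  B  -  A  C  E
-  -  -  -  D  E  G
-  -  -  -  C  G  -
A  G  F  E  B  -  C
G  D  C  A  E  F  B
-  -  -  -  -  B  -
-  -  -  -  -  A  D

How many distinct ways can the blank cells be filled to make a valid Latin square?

Round 1, table 4: eliminating its round and table leaves {G}.
Round 2, table 1: eliminating its round and table leaves {B, F, C}.
Round 2, table 2: eliminating its round and table leaves {B, A, C}.
Round 2, table 3: eliminating its round and table leaves {A}.
Round 2, table 4: eliminating its round and table leaves {B, F, C}.
Round 3, table 1: eliminating its round and table leaves {B, E, F}.
Round 3, table 2: eliminating its round and table leaves {B, A, E}.
Round 3, table 3: eliminating its round and table leaves {A, E, D}.
Round 3, table 4: eliminating its round and table leaves {B, D, F}.
Round 3, table 7: eliminating its round and table leaves {A, F}.
Round 4, table 6: eliminating its round and table leaves {D}.
Round 6, table 1: eliminating its round and table leaves {E, F, C}.
Round 6, table 2: eliminating its round and table leaves {A, E, C}.
Round 6, table 3: eliminating its round and table leaves {A, E, D, G}.
Round 6, table 4: eliminating its round and table leaves {D, F, C, G}.
Round 6, table 5: eliminating its round and table leaves {F, G}.
Round 6, table 7: eliminating its round and table leaves {A, F}.
Round 7, table 1: eliminating its round and table leaves {B, E, F, C}.
Round 7, table 2: eliminating its round and table leaves {B, E, C}.
Round 7, table 3: eliminating its round and table leaves {E, G}.
Round 7, table 4: eliminating its round and table leaves {B, F, C, G}.
Round 7, table 5: eliminating its round and table leaves {F, G}.
Enumerating the assignments across these blanks that avoid any round or table repeat gives 12 completions.

12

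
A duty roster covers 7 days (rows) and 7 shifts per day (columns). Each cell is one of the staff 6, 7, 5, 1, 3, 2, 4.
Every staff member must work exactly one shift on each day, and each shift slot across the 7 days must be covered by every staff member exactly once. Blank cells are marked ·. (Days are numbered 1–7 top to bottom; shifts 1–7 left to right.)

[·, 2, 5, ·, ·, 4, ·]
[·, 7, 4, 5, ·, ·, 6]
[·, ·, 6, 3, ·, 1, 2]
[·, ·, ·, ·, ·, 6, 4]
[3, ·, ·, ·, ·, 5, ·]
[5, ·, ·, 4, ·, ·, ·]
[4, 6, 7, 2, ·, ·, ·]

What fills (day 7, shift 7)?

5

Day 3, shift 1: day 3 has {6, 1, 3, 2} and shift 1 has {5, 3, 4}, leaving only 7.
Day 7, shift 6: day 7 has {6, 7, 2, 4} and shift 6 has {6, 5, 1, 4}, leaving only 3.
Day 2, shift 6: day 2 has {6, 7, 5, 4} and shift 6 has {6, 5, 1, 3, 4}, leaving only 2.
Day 2, shift 1: day 2 has {6, 7, 5, 2, 4} and shift 1 has {7, 5, 3, 4}, leaving only 1.
Day 1, shift 1: day 1 has {5, 2, 4} and shift 1 has {7, 5, 1, 3, 4}, leaving only 6.
Day 2, shift 5: day 2 has {6, 7, 5, 1, 2, 4} and shift 5 has {}, leaving only 3.
Day 4, shift 1: day 4 has {6, 4} and shift 1 has {6, 7, 5, 1, 3, 4}, leaving only 2.
Day 6, shift 6: day 6 has {5, 4} and shift 6 has {6, 5, 1, 3, 2, 4}, leaving only 7.
Day 7, shift 7 is narrowed to {5, 1}.
If it were 1, then day 6, shift 7 would be left with no valid symbol.
So day 7, shift 7 must be 5.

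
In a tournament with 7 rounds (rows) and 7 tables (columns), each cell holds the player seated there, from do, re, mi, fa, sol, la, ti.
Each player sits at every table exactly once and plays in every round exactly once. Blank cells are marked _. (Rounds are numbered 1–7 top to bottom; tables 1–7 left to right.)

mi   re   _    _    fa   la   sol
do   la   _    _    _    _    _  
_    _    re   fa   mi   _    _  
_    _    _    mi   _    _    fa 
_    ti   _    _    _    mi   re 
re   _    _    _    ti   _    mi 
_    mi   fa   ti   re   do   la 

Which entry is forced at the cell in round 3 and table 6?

ti

Round 1, table 4: round 1 has {re, mi, fa, sol, la} and table 4 has {mi, fa, ti}, leaving only do.
Round 1, table 3: round 1 has {do, re, mi, fa, sol, la} and table 3 has {re, fa}, leaving only ti.
Round 2, table 5: round 2 has {do, la} and table 5 has {re, mi, fa, ti}, leaving only sol.
Round 2, table 3: round 2 has {do, sol, la} and table 3 has {re, fa, ti}, leaving only mi.
Round 2, table 4: round 2 has {do, mi, sol, la} and table 4 has {do, mi, fa, ti}, leaving only re.
Round 2, table 7: round 2 has {do, re, mi, sol, la} and table 7 has {re, mi, fa, sol, la}, leaving only ti.
Round 2, table 6: round 2 has {do, re, mi, sol, la, ti} and table 6 has {do, mi, la}, leaving only fa.
Round 3, table 7: round 3 has {re, mi, fa} and table 7 has {re, mi, fa, sol, la, ti}, leaving only do.
Round 3, table 2: round 3 has {do, re, mi, fa} and table 2 has {re, mi, la, ti}, leaving only sol.
Round 3 already has {do, re, mi, fa, sol} and table 6 already has {do, mi, fa, la}, so round 3, table 6 must be ti.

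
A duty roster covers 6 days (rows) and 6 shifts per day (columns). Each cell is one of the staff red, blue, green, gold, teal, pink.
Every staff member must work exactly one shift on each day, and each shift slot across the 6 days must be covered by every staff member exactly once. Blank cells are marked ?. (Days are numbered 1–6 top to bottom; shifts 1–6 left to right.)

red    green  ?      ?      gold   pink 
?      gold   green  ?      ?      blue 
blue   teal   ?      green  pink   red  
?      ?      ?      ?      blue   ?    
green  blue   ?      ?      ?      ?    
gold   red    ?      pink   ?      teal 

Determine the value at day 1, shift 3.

teal

Day 3, shift 3: day 3 has {red, blue, green, teal, pink} and shift 3 has {green}, leaving only gold.
Day 4, shift 2: day 4 has {blue} and shift 2 has {red, blue, green, gold, teal}, leaving only pink.
Day 4, shift 1: day 4 has {blue, pink} and shift 1 has {red, blue, green, gold}, leaving only teal.
Day 2, shift 1: day 2 has {blue, green, gold} and shift 1 has {red, blue, green, gold, teal}, leaving only pink.
Day 4, shift 3: day 4 has {blue, teal, pink} and shift 3 has {green, gold}, leaving only red.
Day 4, shift 4: day 4 has {red, blue, teal, pink} and shift 4 has {green, pink}, leaving only gold.
Day 4, shift 6: day 4 has {red, blue, gold, teal, pink} and shift 6 has {red, blue, teal, pink}, leaving only green.
Day 5, shift 6: day 5 has {blue, green} and shift 6 has {red, blue, green, teal, pink}, leaving only gold.
Day 6, shift 3: day 6 has {red, gold, teal, pink} and shift 3 has {red, green, gold}, leaving only blue.
Day 1 already has {red, green, gold, pink} and shift 3 already has {red, blue, green, gold}, so day 1, shift 3 must be teal.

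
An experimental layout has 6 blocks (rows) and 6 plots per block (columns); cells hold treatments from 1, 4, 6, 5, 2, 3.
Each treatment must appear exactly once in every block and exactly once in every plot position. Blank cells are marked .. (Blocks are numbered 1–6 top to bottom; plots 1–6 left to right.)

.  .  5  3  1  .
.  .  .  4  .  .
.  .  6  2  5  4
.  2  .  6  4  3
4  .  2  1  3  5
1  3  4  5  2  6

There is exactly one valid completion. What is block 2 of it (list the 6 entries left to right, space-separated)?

Block 2, plot 5: block 2 has {4} and plot 5 has {1, 4, 5, 2, 3}, leaving only 6.
Block 1, plot 6: block 1 has {1, 5, 3} and plot 6 has {4, 6, 5, 3}, leaving only 2.
Block 2, plot 6: block 2 has {4, 6} and plot 6 has {4, 6, 5, 2, 3}, leaving only 1.
Block 2, plot 2: block 2 has {1, 4, 6} and plot 2 has {2, 3}, leaving only 5.
Block 2, plot 3: block 2 has {1, 4, 6, 5} and plot 3 has {4, 6, 5, 2}, leaving only 3.
Block 2, plot 1: block 2 has {1, 4, 6, 5, 3} and plot 1 has {1, 4}, leaving only 2.
So block 2 reads: 2 5 3 4 6 1.

2 5 3 4 6 1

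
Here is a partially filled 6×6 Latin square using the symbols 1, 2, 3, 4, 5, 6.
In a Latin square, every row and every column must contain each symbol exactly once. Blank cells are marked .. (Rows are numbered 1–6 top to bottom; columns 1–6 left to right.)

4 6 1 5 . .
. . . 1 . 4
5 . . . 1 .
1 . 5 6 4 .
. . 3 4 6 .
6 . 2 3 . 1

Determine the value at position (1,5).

Row 2, column 3: row 2 has {1, 4} and column 3 has {1, 2, 3, 5}, leaving only 6.
Row 3, column 3: row 3 has {1, 5} and column 3 has {1, 2, 3, 5, 6}, leaving only 4.
Row 3, column 4: row 3 has {1, 4, 5} and column 4 has {1, 3, 4, 5, 6}, leaving only 2.
Row 3, column 2: row 3 has {1, 2, 4, 5} and column 2 has {6}, leaving only 3.
Row 3, column 6: row 3 has {1, 2, 3, 4, 5} and column 6 has {1, 4}, leaving only 6.
Row 4, column 2: row 4 has {1, 4, 5, 6} and column 2 has {3, 6}, leaving only 2.
Row 2, column 2: row 2 has {1, 4, 6} and column 2 has {2, 3, 6}, leaving only 5.
Row 4, column 6: row 4 has {1, 2, 4, 5, 6} and column 6 has {1, 4, 6}, leaving only 3.
Row 1, column 6: row 1 has {1, 4, 5, 6} and column 6 has {1, 3, 4, 6}, leaving only 2.
Row 1 already has {1, 2, 4, 5, 6} and column 5 already has {1, 4, 6}, so row 1, column 5 must be 3.

3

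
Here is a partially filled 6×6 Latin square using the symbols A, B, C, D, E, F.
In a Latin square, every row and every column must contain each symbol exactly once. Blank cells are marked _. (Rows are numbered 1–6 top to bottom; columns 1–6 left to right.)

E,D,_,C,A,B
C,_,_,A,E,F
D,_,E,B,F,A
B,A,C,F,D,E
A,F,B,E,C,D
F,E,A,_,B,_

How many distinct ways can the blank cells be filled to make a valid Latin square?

1

Row 1, column 3: eliminating its row and column leaves {F}.
Row 2, column 2: eliminating its row and column leaves {B}.
Row 2, column 3: eliminating its row and column leaves {D}.
Row 3, column 2: eliminating its row and column leaves {C}.
Row 6, column 4: eliminating its row and column leaves {D}.
Row 6, column 6: eliminating its row and column leaves {C}.
Only one assignment across all blanks avoids any row or column repeat, giving 1 completion.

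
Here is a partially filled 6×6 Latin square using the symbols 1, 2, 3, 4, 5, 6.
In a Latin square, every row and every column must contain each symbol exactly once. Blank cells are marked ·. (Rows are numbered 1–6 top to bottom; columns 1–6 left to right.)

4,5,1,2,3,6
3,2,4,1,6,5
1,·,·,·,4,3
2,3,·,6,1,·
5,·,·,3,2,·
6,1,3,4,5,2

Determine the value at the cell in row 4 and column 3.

5

Row 4 already has {1, 2, 3, 6} and column 3 already has {1, 3, 4}, so row 4, column 3 must be 5.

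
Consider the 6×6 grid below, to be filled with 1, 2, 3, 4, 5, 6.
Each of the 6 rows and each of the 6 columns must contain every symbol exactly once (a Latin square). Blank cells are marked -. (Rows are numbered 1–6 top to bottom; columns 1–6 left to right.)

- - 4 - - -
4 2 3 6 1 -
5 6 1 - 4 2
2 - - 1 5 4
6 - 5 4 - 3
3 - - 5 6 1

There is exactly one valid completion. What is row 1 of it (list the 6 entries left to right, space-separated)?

Row 1, column 1: row 1 has {4} and column 1 has {2, 3, 4, 5, 6}, leaving only 1.
Row 2, column 6: row 2 has {1, 2, 3, 4, 6} and column 6 has {1, 2, 3, 4}, leaving only 5.
Row 1, column 6: row 1 has {1, 4} and column 6 has {1, 2, 3, 4, 5}, leaving only 6.
Row 3, column 4: row 3 has {1, 2, 4, 5, 6} and column 4 has {1, 4, 5, 6}, leaving only 3.
Row 1, column 4: row 1 has {1, 4, 6} and column 4 has {1, 3, 4, 5, 6}, leaving only 2.
Row 1, column 5: row 1 has {1, 2, 4, 6} and column 5 has {1, 4, 5, 6}, leaving only 3.
Row 1, column 2: row 1 has {1, 2, 3, 4, 6} and column 2 has {2, 6}, leaving only 5.
So row 1 reads: 1 5 4 2 3 6.

1 5 4 2 3 6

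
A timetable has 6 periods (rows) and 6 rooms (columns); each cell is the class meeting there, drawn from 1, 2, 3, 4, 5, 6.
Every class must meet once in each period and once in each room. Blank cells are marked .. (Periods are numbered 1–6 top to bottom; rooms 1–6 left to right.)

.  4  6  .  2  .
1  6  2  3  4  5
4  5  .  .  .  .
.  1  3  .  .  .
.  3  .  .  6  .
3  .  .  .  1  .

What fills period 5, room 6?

1

Period 1, room 1: period 1 has {2, 4, 6} and room 1 has {1, 3, 4}, leaving only 5.
Period 1, room 4: period 1 has {2, 4, 5, 6} and room 4 has {3}, leaving only 1.
Period 1, room 6: period 1 has {1, 2, 4, 5, 6} and room 6 has {5}, leaving only 3.
Period 3, room 3: period 3 has {4, 5} and room 3 has {2, 3, 6}, leaving only 1.
Period 3, room 5: period 3 has {1, 4, 5} and room 5 has {1, 2, 4, 6}, leaving only 3.
Period 4, room 5: period 4 has {1, 3} and room 5 has {1, 2, 3, 4, 6}, leaving only 5.
Period 5, room 1: period 5 has {3, 6} and room 1 has {1, 3, 4, 5}, leaving only 2.
Period 4, room 1: period 4 has {1, 3, 5} and room 1 has {1, 2, 3, 4, 5}, leaving only 6.
Period 6, room 2: period 6 has {1, 3} and room 2 has {1, 3, 4, 5, 6}, leaving only 2.
Period 5, room 6 is narrowed to {1, 4}.
If it were 4, then period 6, room 6 would be left with no valid symbol.
So period 5, room 6 must be 1.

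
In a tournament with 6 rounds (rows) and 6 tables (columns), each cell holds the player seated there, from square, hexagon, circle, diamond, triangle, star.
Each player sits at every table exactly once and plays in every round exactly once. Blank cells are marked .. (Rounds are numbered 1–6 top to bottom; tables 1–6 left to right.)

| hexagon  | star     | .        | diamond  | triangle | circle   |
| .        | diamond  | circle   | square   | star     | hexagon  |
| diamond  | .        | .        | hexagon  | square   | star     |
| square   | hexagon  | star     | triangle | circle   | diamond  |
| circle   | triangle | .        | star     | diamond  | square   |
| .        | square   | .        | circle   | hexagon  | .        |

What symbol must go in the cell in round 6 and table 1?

Round 1, table 3: round 1 has {hexagon, circle, diamond, triangle, star} and table 3 has {circle, star}, leaving only square.
Round 2, table 1: round 2 has {square, hexagon, circle, diamond, star} and table 1 has {square, hexagon, circle, diamond}, leaving only triangle.
Round 6 already has {square, hexagon, circle} and table 1 already has {square, hexagon, circle, diamond, triangle}, so round 6, table 1 must be star.

star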